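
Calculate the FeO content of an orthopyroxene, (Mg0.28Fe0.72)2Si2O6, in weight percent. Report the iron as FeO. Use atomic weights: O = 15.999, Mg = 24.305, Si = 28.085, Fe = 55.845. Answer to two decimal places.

Formula mass = 246.192 g/mol.
1.44 Fe → 1.4400 mol FeO per formula unit; M(FeO) = 71.844, so FeO mass = 103.455 g.
103.455/246.192 × 100 = 42.02 wt%.

42.02 wt%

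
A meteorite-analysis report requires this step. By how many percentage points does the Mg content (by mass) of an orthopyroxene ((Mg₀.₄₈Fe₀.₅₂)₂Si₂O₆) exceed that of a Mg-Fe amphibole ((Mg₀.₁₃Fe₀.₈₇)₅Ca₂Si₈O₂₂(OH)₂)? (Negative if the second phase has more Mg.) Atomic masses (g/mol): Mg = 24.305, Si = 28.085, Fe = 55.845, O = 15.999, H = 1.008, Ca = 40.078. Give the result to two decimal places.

8.33 percentage points

Mg in (Mg₀.₄₈Fe₀.₅₂)₂Si₂O₆: molar mass 233.576 g/mol; 0.96×24.305 = 23.333 g → 9.99 wt%.
Mg in (Mg₀.₁₃Fe₀.₈₇)₅Ca₂Si₈O₂₂(OH)₂: molar mass 949.552 g/mol; 0.65×24.305 = 15.798 g → 1.66 wt%.
Difference = 9.99 − 1.66 = 8.33 percentage points.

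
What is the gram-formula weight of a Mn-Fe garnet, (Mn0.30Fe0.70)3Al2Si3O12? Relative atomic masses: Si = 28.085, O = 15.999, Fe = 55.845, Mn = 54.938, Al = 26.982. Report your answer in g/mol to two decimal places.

M = 0.90·54.938 + 2.10·55.845 + 2·26.982 + 3·28.085 + 12·15.999

496.93 g/mol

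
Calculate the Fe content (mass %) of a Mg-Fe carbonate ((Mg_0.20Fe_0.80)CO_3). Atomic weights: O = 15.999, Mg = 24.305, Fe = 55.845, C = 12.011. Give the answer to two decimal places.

40.78 mass %

Formula mass = 0.20×24.305 + 0.80×55.845 + 1×12.011 + 3×15.999 = 109.545 g/mol, of which 44.676 g is Fe.
So Fe makes up 44.676/109.545 = 0.4078 of the mass, i.e. 40.78%.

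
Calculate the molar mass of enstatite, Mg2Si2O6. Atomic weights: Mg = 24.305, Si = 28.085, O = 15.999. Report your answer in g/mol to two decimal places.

200.77 g/mol

The formula mass is the sum 2(24.305) + 2(28.085) + 6(15.999).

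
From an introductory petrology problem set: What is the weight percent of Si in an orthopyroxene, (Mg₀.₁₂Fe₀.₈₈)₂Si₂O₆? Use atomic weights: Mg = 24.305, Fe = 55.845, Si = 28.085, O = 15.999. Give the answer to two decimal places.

21.92 wt%

Molar mass of (Mg₀.₁₂Fe₀.₈₈)₂Si₂O₆: 0.24×24.305 + 1.76×55.845 + 2×28.085 + 6×15.999 = 256.284 g/mol.
Mass of Si per formula unit: 2 × 28.085 = 56.170 g.
Weight fraction Si = 56.170 / 256.284 = 0.2192.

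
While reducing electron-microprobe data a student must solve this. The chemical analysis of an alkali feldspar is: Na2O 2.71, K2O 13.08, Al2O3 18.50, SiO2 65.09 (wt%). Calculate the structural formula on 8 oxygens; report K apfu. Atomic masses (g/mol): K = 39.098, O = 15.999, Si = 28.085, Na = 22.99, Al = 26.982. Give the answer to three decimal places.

Na2O (M=61.979): mol = 0.04372; Na = 0.08744, O = 0.04372.
K2O (M=94.195): mol = 0.13886; K = 0.27772, O = 0.13886.
Al2O3 (M=101.961): mol = 0.18144; Al = 0.36288, O = 0.54432.
SiO2 (M=60.083): mol = 1.08333; Si = 1.08333, O = 2.16666.
ΣO = 2.89356; factor = 8/ΣO = 2.76476.
K apfu = 0.27772 × 2.76476 = 0.768.

0.768 K apfu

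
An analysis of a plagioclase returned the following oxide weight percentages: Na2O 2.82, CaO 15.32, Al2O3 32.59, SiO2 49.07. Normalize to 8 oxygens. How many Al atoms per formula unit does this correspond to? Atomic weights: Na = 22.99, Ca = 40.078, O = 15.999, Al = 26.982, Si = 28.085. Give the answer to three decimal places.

1.757 Al apfu

Na2O: 2.82/61.979 = 0.04550 mol → 0.09100 mol Na, 0.04550 mol O.
CaO: 15.32/56.077 = 0.27320 mol → 0.27320 mol Ca, 0.27320 mol O.
Al2O3: 32.59/101.961 = 0.31963 mol → 0.63926 mol Al, 0.95889 mol O.
SiO2: 49.07/60.083 = 0.81670 mol → 0.81670 mol Si, 1.63340 mol O.
Total oxygen = 2.91099 mol. Normalization factor = 8/2.91099 = 2.74821.
Al per 8 O = 0.63926 × 2.74821 = 1.757.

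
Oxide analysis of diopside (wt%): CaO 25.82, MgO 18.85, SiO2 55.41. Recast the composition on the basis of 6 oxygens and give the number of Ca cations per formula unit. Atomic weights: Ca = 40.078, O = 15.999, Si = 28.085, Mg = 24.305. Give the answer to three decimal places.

0.996 Ca apfu

25.82 wt% CaO ÷ 56.077 g/mol = 0.46044 mol, giving 0.46044 Ca and 0.46044 O.
18.85 wt% MgO ÷ 40.304 g/mol = 0.46770 mol, giving 0.46770 Mg and 0.46770 O.
55.41 wt% SiO2 ÷ 60.083 g/mol = 0.92222 mol, giving 0.92222 Si and 1.84444 O.
Oxygen sums to 2.77258; scaling by 6/2.77258 = 2.16405 puts the formula on 6 O.
Ca: 0.46044 × 2.16405 = 0.996 atoms per formula unit.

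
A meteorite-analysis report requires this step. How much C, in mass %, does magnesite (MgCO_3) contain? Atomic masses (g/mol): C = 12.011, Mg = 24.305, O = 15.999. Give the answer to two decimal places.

Formula mass = 1*24.305 + 1*12.011 + 3*15.999 = 84.313 g/mol, of which 12.011 g is C.
So C makes up 12.011/84.313 = 0.1425 of the mass, i.e. 14.25%.

14.25 mass %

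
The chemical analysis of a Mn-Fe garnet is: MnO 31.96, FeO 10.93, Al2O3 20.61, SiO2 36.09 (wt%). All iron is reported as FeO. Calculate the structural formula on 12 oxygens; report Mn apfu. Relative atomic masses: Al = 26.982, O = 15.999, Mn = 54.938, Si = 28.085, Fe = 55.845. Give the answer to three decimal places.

2.243 Mn apfu

31.96 wt% MnO ÷ 70.937 g/mol = 0.45054 mol, giving 0.45054 Mn and 0.45054 O.
10.93 wt% FeO ÷ 71.844 g/mol = 0.15214 mol, giving 0.15214 Fe and 0.15214 O.
20.61 wt% Al2O3 ÷ 101.961 g/mol = 0.20214 mol, giving 0.40428 Al and 0.60642 O.
36.09 wt% SiO2 ÷ 60.083 g/mol = 0.60067 mol, giving 0.60067 Si and 1.20134 O.
Oxygen sums to 2.41044; scaling by 12/2.41044 = 4.97834 puts the formula on 12 O.
Mn: 0.45054 × 4.97834 = 2.243 atoms per formula unit.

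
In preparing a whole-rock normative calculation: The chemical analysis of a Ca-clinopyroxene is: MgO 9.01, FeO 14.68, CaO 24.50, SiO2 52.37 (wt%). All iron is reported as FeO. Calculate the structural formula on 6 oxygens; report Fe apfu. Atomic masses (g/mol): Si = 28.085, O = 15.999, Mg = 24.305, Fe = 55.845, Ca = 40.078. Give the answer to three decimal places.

MgO: 9.01/40.304 = 0.22355 mol → 0.22355 mol Mg, 0.22355 mol O.
FeO: 14.68/71.844 = 0.20433 mol → 0.20433 mol Fe, 0.20433 mol O.
CaO: 24.50/56.077 = 0.43690 mol → 0.43690 mol Ca, 0.43690 mol O.
SiO2: 52.37/60.083 = 0.87163 mol → 0.87163 mol Si, 1.74326 mol O.
Total oxygen = 2.60804 mol. Normalization factor = 6/2.60804 = 2.30058.
Fe per 6 O = 0.20433 × 2.30058 = 0.470.

0.470 Fe apfu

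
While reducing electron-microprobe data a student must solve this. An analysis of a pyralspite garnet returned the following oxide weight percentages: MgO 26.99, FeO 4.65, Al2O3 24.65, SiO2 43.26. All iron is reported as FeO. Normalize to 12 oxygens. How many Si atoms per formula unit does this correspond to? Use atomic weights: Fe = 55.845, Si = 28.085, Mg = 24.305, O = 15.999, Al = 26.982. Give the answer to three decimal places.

MgO (M=40.304): mol = 0.66966; Mg = 0.66966, O = 0.66966.
FeO (M=71.844): mol = 0.06472; Fe = 0.06472, O = 0.06472.
Al2O3 (M=101.961): mol = 0.24176; Al = 0.48352, O = 0.72528.
SiO2 (M=60.083): mol = 0.72000; Si = 0.72000, O = 1.44000.
ΣO = 2.89966; factor = 12/ΣO = 4.13842.
Si apfu = 0.72000 × 4.13842 = 2.980.

2.980 Si apfu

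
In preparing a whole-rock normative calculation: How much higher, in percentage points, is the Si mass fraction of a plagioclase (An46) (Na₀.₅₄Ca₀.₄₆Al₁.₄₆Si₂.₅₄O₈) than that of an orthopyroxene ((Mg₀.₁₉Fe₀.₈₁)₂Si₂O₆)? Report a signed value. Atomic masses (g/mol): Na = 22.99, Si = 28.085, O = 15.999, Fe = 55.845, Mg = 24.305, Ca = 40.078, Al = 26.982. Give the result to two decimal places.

First mineral: 71.336 g Si in 269.572 g formula = 26.46 wt% Si.
Second mineral: 56.170 g Si in 251.869 g formula = 22.30 wt% Si.
26.46% − 22.30% gives a difference of 4.16 percentage points.

4.16 percentage points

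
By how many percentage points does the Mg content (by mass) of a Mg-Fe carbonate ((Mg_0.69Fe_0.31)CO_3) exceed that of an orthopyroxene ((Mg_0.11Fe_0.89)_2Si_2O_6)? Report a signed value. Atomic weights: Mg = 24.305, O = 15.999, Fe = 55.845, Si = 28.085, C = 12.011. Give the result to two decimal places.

15.74 percentage points

First mineral: 16.770 g Mg in 94.090 g formula = 17.82 wt% Mg.
Second mineral: 5.347 g Mg in 256.915 g formula = 2.08 wt% Mg.
17.82% − 2.08% gives a difference of 15.74 percentage points.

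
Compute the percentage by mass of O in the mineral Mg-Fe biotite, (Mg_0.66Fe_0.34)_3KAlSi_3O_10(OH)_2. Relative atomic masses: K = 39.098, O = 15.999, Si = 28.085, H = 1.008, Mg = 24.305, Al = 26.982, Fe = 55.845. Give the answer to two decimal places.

42.72 mass %

Molar mass of (Mg_0.66Fe_0.34)_3KAlSi_3O_10(OH)_2: 1.98·24.305 + 1.02·55.845 + 1·39.098 + 1·26.982 + 3·28.085 + 12·15.999 + 2·1.008 = 449.425 g/mol.
Mass of O per formula unit: 12 × 15.999 = 191.988 g.
Weight fraction O = 191.988 / 449.425 = 0.4272.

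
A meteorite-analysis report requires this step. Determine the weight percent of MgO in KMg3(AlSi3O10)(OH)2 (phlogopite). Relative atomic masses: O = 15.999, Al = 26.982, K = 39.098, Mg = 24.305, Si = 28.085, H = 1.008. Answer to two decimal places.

Formula mass = 417.254 g/mol.
3 Mg → 3.0000 mol MgO per formula unit; M(MgO) = 40.304, so MgO mass = 120.912 g.
120.912/417.254 × 100 = 28.98 wt%.

28.98 wt%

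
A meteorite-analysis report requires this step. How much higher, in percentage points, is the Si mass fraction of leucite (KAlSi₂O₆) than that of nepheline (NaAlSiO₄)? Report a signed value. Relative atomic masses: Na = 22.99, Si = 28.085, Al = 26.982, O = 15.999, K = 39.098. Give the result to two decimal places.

5.97 percentage points

M(KAlSi₂O₆) = 218.244 g/mol, so wt% Si = 56.170/218.244 × 100 = 25.74%.
M(NaAlSiO₄) = 142.053 g/mol, so wt% Si = 28.085/142.053 × 100 = 19.77%.
25.74 − 19.77 = 5.97 pp.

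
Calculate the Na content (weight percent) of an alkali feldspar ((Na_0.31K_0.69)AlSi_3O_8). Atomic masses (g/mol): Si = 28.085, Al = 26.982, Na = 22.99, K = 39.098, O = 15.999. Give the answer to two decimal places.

2.61 weight percent

M((Na_0.31K_0.69)AlSi_3O_8) = 273.334 g/mol.
Na contributes 0.31 × 22.99 = 7.127 g per mole.
7.127/273.334 = 0.0261 → 2.61%.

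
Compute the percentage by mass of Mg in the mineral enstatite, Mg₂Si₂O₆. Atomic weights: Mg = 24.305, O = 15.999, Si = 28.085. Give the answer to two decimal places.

24.21 wt%

Formula mass = 2×24.305 + 2×28.085 + 6×15.999 = 200.774 g/mol, of which 48.610 g is Mg.
So Mg makes up 48.610/200.774 = 0.2421 of the mass, i.e. 24.21%.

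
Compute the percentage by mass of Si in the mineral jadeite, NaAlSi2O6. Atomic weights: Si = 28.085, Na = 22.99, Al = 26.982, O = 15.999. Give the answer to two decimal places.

Molar mass of NaAlSi2O6: 1×22.99 + 1×26.982 + 2×28.085 + 6×15.999 = 202.136 g/mol.
Mass of Si per formula unit: 2 × 28.085 = 56.170 g.
Weight fraction Si = 56.170 / 202.136 = 0.2779.

27.79 wt%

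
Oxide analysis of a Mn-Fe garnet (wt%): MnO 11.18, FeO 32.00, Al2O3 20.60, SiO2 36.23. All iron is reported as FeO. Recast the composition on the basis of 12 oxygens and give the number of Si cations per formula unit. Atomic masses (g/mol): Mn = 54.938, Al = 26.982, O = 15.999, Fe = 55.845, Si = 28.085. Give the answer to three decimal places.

2.996 Si apfu

MnO: 11.18/70.937 = 0.15760 mol → 0.15760 mol Mn, 0.15760 mol O.
FeO: 32.00/71.844 = 0.44541 mol → 0.44541 mol Fe, 0.44541 mol O.
Al2O3: 20.60/101.961 = 0.20204 mol → 0.40408 mol Al, 0.60612 mol O.
SiO2: 36.23/60.083 = 0.60300 mol → 0.60300 mol Si, 1.20600 mol O.
Total oxygen = 2.41513 mol. Normalization factor = 12/2.41513 = 4.96868.
Si per 12 O = 0.60300 × 4.96868 = 2.996.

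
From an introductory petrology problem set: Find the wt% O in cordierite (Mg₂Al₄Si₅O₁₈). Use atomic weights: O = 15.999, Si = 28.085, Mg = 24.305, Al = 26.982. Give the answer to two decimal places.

49.23 mass %

Formula mass = 2×24.305 + 4×26.982 + 5×28.085 + 18×15.999 = 584.945 g/mol, of which 287.982 g is O.
So O makes up 287.982/584.945 = 0.4923 of the mass, i.e. 49.23%.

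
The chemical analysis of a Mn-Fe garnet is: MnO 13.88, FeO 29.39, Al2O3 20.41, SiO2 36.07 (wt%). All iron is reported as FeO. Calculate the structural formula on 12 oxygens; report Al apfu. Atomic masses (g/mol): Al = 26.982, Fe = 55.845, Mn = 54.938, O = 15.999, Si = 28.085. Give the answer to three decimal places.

1.997 Al apfu

MnO: 13.88/70.937 = 0.19567 mol → 0.19567 mol Mn, 0.19567 mol O.
FeO: 29.39/71.844 = 0.40908 mol → 0.40908 mol Fe, 0.40908 mol O.
Al2O3: 20.41/101.961 = 0.20017 mol → 0.40034 mol Al, 0.60051 mol O.
SiO2: 36.07/60.083 = 0.60034 mol → 0.60034 mol Si, 1.20068 mol O.
Total oxygen = 2.40594 mol. Normalization factor = 12/2.40594 = 4.98766.
Al per 12 O = 0.40034 × 4.98766 = 1.997.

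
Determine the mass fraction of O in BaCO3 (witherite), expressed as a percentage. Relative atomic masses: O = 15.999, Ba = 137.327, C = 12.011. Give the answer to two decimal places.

Molar mass of BaCO3: 1*137.327 + 1*12.011 + 3*15.999 = 197.335 g/mol.
Mass of O per formula unit: 3 × 15.999 = 47.997 g.
Weight fraction O = 47.997 / 197.335 = 0.2432.

24.32 mass %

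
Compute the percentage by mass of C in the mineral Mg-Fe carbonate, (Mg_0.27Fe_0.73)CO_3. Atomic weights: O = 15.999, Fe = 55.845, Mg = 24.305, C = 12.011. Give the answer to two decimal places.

M((Mg_0.27Fe_0.73)CO_3) = 107.337 g/mol.
C contributes 1 × 12.011 = 12.011 g per mole.
12.011/107.337 = 0.1119 → 11.19%.

11.19 mass %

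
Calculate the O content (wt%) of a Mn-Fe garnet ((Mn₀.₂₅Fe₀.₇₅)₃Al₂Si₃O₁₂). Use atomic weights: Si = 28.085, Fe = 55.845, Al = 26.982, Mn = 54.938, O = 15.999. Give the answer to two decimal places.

38.62 wt%

M((Mn₀.₂₅Fe₀.₇₅)₃Al₂Si₃O₁₂) = 497.062 g/mol.
O contributes 12 × 15.999 = 191.988 g per mole.
191.988/497.062 = 0.3862 → 38.62%.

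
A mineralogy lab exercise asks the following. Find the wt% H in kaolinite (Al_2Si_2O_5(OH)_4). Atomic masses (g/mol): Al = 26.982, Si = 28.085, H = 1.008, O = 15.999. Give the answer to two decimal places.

M(Al_2Si_2O_5(OH)_4) = 258.157 g/mol.
H contributes 4 × 1.008 = 4.032 g per mole.
4.032/258.157 = 0.0156 → 1.56%.

1.56 weight percent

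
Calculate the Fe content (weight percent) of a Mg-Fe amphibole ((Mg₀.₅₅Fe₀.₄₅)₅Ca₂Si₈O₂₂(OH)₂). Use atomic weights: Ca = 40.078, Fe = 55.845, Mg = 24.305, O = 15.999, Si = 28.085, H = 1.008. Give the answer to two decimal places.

Formula mass = 2.75×24.305 + 2.25×55.845 + 2×40.078 + 8×28.085 + 24×15.999 + 2×1.008 = 883.318 g/mol, of which 125.651 g is Fe.
So Fe makes up 125.651/883.318 = 0.1422 of the mass, i.e. 14.22%.

14.22 weight percent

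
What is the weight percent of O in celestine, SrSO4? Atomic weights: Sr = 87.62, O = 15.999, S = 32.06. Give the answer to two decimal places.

M(SrSO4) = 183.676 g/mol.
O contributes 4 × 15.999 = 63.996 g per mole.
63.996/183.676 = 0.3484 → 34.84%.

34.84 mass %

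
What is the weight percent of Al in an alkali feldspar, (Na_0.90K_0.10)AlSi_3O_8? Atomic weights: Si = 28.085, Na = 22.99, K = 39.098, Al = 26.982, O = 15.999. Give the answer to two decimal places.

10.23 weight percent

Molar mass of (Na_0.90K_0.10)AlSi_3O_8: 0.90×22.99 + 0.10×39.098 + 1×26.982 + 3×28.085 + 8×15.999 = 263.830 g/mol.
Mass of Al per formula unit: 1 × 26.982 = 26.982 g.
Weight fraction Al = 26.982 / 263.830 = 0.1023.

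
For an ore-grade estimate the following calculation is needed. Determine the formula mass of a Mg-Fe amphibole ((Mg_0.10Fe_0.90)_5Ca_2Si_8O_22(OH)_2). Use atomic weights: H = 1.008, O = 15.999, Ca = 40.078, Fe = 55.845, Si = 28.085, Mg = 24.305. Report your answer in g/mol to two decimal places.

The formula mass is the sum 0.50·24.305 + 4.50·55.845 + 2·40.078 + 8·28.085 + 24·15.999 + 2·1.008.

954.28 g/mol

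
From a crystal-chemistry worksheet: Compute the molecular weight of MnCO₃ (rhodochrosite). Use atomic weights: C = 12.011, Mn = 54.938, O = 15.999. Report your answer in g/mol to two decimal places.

M = 1·54.938 + 1·12.011 + 3·15.999

114.95 g/mol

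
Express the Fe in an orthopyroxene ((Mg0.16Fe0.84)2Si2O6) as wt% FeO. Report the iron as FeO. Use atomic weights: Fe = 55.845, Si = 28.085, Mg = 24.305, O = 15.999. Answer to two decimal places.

47.56 wt%

Molar mass of (Mg0.16Fe0.84)2Si2O6 = 0.32*24.305 + 1.68*55.845 + 2*28.085 + 6*15.999 = 253.761 g/mol.
Each formula unit contains 1.68 Fe, equivalent to 1.68/1 = 1.6800 mol FeO.
M(FeO) = 1×55.845 + 1×15.999 = 71.844 g/mol.
Mass of FeO per formula unit = 1.6800 × 71.844 = 120.698 g.
FeO wt% = 120.698 / 253.761 × 100 = 47.56%.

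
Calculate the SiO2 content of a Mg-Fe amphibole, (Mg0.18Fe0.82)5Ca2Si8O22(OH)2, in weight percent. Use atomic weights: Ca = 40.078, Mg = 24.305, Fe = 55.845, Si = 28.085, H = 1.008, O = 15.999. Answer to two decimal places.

M((Mg0.18Fe0.82)5Ca2Si8O22(OH)2) = 941.667 g/mol; M(SiO2) = 60.083 g/mol.
Moles SiO2 per formula unit = 8 Si ÷ 1 = 8.0000.
SiO2 fraction = (8.0000 × 60.083) / 941.667 = 480.664/941.667 = 0.5104.

51.04 wt%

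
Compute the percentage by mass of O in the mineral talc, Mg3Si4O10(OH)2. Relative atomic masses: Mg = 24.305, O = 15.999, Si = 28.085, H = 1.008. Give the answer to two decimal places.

Molar mass of Mg3Si4O10(OH)2: 3×24.305 + 4×28.085 + 12×15.999 + 2×1.008 = 379.259 g/mol.
Mass of O per formula unit: 12 × 15.999 = 191.988 g.
Weight fraction O = 191.988 / 379.259 = 0.5062.

50.62 mass %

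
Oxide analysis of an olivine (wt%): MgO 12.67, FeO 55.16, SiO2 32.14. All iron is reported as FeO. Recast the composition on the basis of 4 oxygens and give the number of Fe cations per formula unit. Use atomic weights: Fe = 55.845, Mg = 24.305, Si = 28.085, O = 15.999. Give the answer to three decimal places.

MgO (M=40.304): mol = 0.31436; Mg = 0.31436, O = 0.31436.
FeO (M=71.844): mol = 0.76777; Fe = 0.76777, O = 0.76777.
SiO2 (M=60.083): mol = 0.53493; Si = 0.53493, O = 1.06986.
ΣO = 2.15199; factor = 4/ΣO = 1.85874.
Fe apfu = 0.76777 × 1.85874 = 1.427.

1.427 Fe apfu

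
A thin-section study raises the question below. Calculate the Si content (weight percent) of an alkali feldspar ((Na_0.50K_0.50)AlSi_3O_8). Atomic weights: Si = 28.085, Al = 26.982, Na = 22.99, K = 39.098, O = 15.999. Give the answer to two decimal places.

M((Na_0.50K_0.50)AlSi_3O_8) = 270.273 g/mol.
Si contributes 3 × 28.085 = 84.255 g per mole.
84.255/270.273 = 0.3117 → 31.17%.

31.17 weight percent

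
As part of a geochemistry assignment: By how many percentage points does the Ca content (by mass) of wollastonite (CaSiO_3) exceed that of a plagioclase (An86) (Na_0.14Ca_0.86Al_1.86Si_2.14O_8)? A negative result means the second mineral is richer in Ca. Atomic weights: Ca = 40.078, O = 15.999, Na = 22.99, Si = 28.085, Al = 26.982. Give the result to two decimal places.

22.01 percentage points

First mineral: 40.078 g Ca in 116.160 g formula = 34.50 wt% Ca.
Second mineral: 34.467 g Ca in 275.966 g formula = 12.49 wt% Ca.
34.50% − 12.49% gives a difference of 22.01 percentage points.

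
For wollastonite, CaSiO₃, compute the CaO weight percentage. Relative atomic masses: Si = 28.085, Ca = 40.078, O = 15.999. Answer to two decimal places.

48.28 wt%

M(CaSiO₃) = 116.160 g/mol; M(CaO) = 56.077 g/mol.
Moles CaO per formula unit = 1 Ca ÷ 1 = 1.0000.
CaO fraction = (1.0000 × 56.077) / 116.160 = 56.077/116.160 = 0.4828.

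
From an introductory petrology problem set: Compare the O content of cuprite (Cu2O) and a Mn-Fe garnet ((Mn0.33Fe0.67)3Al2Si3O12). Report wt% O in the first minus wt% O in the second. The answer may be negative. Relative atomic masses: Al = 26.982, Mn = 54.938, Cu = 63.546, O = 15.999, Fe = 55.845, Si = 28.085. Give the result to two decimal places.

-27.46 percentage points

First mineral: 15.999 g O in 143.091 g formula = 11.18 wt% O.
Second mineral: 191.988 g O in 496.844 g formula = 38.64 wt% O.
11.18% − 38.64% gives a difference of -27.46 percentage points.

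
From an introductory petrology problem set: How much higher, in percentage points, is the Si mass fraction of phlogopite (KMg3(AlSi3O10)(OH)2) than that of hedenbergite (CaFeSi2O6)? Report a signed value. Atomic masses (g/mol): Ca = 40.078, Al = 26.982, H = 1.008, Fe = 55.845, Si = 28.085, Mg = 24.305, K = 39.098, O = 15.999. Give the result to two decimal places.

Si in KMg3(AlSi3O10)(OH)2: molar mass 417.254 g/mol; 3×28.085 = 84.255 g → 20.19 wt%.
Si in CaFeSi2O6: molar mass 248.087 g/mol; 2×28.085 = 56.170 g → 22.64 wt%.
Difference = 20.19 − 22.64 = -2.45 percentage points.

-2.45 percentage points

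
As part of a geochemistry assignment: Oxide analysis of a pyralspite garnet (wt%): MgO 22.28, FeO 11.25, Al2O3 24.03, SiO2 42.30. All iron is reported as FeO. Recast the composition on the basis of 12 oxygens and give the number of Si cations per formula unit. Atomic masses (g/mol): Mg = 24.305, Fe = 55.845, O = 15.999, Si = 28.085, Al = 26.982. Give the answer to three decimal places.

MgO: 22.28/40.304 = 0.55280 mol → 0.55280 mol Mg, 0.55280 mol O.
FeO: 11.25/71.844 = 0.15659 mol → 0.15659 mol Fe, 0.15659 mol O.
Al2O3: 24.03/101.961 = 0.23568 mol → 0.47136 mol Al, 0.70704 mol O.
SiO2: 42.30/60.083 = 0.70403 mol → 0.70403 mol Si, 1.40806 mol O.
Total oxygen = 2.82449 mol. Normalization factor = 12/2.82449 = 4.24855.
Si per 12 O = 0.70403 × 4.24855 = 2.991.

2.991 Si apfu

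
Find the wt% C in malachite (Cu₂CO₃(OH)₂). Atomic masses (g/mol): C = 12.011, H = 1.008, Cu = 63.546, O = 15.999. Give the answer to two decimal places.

5.43 wt%

M(Cu₂CO₃(OH)₂) = 221.114 g/mol.
C contributes 1 × 12.011 = 12.011 g per mole.
12.011/221.114 = 0.0543 → 5.43%.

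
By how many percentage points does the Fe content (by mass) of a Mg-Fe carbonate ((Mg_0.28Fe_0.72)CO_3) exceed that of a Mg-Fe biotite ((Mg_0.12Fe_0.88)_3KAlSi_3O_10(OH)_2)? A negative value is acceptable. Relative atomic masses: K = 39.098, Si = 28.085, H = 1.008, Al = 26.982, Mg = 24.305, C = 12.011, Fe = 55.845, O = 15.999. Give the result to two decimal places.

Fe in (Mg_0.28Fe_0.72)CO_3: molar mass 107.022 g/mol; 0.72×55.845 = 40.208 g → 37.57 wt%.
Fe in (Mg_0.12Fe_0.88)_3KAlSi_3O_10(OH)_2: molar mass 500.520 g/mol; 2.64×55.845 = 147.431 g → 29.46 wt%.
Difference = 37.57 − 29.46 = 8.11 percentage points.

8.11 percentage points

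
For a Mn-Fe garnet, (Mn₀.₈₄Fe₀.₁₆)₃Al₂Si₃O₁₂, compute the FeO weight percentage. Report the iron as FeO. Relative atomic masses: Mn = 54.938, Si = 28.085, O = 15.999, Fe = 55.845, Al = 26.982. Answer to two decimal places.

6.96 wt%

M((Mn₀.₈₄Fe₀.₁₆)₃Al₂Si₃O₁₂) = 495.456 g/mol; M(FeO) = 71.844 g/mol.
Moles FeO per formula unit = 0.48 Fe ÷ 1 = 0.4800.
FeO fraction = (0.4800 × 71.844) / 495.456 = 34.485/495.456 = 0.0696.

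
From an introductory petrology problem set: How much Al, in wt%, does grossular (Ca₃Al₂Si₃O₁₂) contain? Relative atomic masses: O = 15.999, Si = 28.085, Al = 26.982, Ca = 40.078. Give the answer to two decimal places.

Molar mass of Ca₃Al₂Si₃O₁₂: 3*40.078 + 2*26.982 + 3*28.085 + 12*15.999 = 450.441 g/mol.
Mass of Al per formula unit: 2 × 26.982 = 53.964 g.
Weight fraction Al = 53.964 / 450.441 = 0.1198.

11.98 wt%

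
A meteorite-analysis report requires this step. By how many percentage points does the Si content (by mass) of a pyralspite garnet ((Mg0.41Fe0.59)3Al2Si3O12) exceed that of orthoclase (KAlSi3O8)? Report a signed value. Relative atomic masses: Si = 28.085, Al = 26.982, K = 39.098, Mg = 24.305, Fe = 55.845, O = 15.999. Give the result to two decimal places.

M((Mg0.41Fe0.59)3Al2Si3O12) = 458.948 g/mol, so wt% Si = 84.255/458.948 × 100 = 18.36%.
M(KAlSi3O8) = 278.327 g/mol, so wt% Si = 84.255/278.327 × 100 = 30.27%.
18.36 − 30.27 = -11.91 pp.

-11.91 percentage points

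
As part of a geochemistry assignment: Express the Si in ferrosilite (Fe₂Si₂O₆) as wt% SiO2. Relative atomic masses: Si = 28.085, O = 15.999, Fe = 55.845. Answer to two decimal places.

M(Fe₂Si₂O₆) = 263.854 g/mol; M(SiO2) = 60.083 g/mol.
Moles SiO2 per formula unit = 2 Si ÷ 1 = 2.0000.
SiO2 fraction = (2.0000 × 60.083) / 263.854 = 120.166/263.854 = 0.4554.

45.54 wt%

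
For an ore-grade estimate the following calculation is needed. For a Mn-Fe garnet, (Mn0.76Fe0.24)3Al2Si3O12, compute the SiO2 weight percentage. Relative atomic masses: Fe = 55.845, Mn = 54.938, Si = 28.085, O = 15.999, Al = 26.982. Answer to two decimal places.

36.36 wt%

Molar mass of (Mn0.76Fe0.24)3Al2Si3O12 = 2.28×54.938 + 0.72×55.845 + 2×26.982 + 3×28.085 + 12×15.999 = 495.674 g/mol.
Each formula unit contains 3 Si, equivalent to 3/1 = 3.0000 mol SiO2.
M(SiO2) = 1×28.085 + 2×15.999 = 60.083 g/mol.
Mass of SiO2 per formula unit = 3.0000 × 60.083 = 180.249 g.
SiO2 wt% = 180.249 / 495.674 × 100 = 36.36%.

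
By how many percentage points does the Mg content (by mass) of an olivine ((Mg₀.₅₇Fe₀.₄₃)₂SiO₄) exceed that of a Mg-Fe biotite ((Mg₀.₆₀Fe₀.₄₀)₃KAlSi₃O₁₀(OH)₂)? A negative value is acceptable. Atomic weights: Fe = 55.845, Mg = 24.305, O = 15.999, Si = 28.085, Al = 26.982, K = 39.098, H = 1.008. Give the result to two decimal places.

Mg in (Mg₀.₅₇Fe₀.₄₃)₂SiO₄: molar mass 167.815 g/mol; 1.14×24.305 = 27.708 g → 16.51 wt%.
Mg in (Mg₀.₆₀Fe₀.₄₀)₃KAlSi₃O₁₀(OH)₂: molar mass 455.102 g/mol; 1.80×24.305 = 43.749 g → 9.61 wt%.
Difference = 16.51 − 9.61 = 6.90 percentage points.

6.90 percentage points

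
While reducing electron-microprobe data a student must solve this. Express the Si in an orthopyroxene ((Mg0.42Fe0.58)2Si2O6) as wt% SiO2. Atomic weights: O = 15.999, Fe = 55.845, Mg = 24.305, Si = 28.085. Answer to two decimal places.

50.63 wt%

Formula mass = 237.360 g/mol.
2 Si → 2.0000 mol SiO2 per formula unit; M(SiO2) = 60.083, so SiO2 mass = 120.166 g.
120.166/237.360 × 100 = 50.63 wt%.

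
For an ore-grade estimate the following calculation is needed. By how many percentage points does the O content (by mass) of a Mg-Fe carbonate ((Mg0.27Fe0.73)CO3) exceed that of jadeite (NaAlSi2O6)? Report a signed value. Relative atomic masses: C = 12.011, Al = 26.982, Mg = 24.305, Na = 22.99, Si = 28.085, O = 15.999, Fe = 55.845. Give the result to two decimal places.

-2.77 percentage points

First mineral: 47.997 g O in 107.337 g formula = 44.72 wt% O.
Second mineral: 95.994 g O in 202.136 g formula = 47.49 wt% O.
44.72% − 47.49% gives a difference of -2.77 percentage points.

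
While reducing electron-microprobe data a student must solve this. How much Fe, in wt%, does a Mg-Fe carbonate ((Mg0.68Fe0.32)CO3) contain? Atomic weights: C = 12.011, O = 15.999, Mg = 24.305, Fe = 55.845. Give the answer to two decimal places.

18.93 wt%

Formula mass = 0.68×24.305 + 0.32×55.845 + 1×12.011 + 3×15.999 = 94.406 g/mol, of which 17.870 g is Fe.
So Fe makes up 17.870/94.406 = 0.1893 of the mass, i.e. 18.93%.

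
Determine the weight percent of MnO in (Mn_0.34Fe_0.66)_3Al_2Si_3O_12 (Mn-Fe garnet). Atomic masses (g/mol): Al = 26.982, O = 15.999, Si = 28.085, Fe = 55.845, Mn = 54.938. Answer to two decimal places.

14.56 wt%

M((Mn_0.34Fe_0.66)_3Al_2Si_3O_12) = 496.817 g/mol; M(MnO) = 70.937 g/mol.
Moles MnO per formula unit = 1.02 Mn ÷ 1 = 1.0200.
MnO fraction = (1.0200 × 70.937) / 496.817 = 72.356/496.817 = 0.1456.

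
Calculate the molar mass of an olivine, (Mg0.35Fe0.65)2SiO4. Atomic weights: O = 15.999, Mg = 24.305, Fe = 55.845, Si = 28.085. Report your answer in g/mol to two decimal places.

181.69 g/mol

M = 0.70×24.305 + 1.30×55.845 + 1×28.085 + 4×15.999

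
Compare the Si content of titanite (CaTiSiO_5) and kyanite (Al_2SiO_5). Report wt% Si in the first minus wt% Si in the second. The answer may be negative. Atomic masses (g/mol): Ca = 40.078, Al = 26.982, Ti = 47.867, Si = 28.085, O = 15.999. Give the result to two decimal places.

First mineral: 28.085 g Si in 196.025 g formula = 14.33 wt% Si.
Second mineral: 28.085 g Si in 162.044 g formula = 17.33 wt% Si.
14.33% − 17.33% gives a difference of -3.00 percentage points.

-3.00 percentage points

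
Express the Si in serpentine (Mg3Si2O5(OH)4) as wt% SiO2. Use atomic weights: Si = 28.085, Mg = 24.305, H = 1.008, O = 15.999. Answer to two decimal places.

Formula mass = 277.108 g/mol.
2 Si → 2.0000 mol SiO2 per formula unit; M(SiO2) = 60.083, so SiO2 mass = 120.166 g.
120.166/277.108 × 100 = 43.36 wt%.

43.36 wt%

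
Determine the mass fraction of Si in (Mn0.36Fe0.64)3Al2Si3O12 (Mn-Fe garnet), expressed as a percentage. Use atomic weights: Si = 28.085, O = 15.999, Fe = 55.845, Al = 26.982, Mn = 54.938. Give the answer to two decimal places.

Formula mass = 1.08·54.938 + 1.92·55.845 + 2·26.982 + 3·28.085 + 12·15.999 = 496.762 g/mol, of which 84.255 g is Si.
So Si makes up 84.255/496.762 = 0.1696 of the mass, i.e. 16.96%.

16.96 weight percent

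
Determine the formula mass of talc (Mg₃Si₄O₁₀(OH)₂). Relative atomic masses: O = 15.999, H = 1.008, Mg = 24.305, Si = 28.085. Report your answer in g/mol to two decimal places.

379.26 g/mol

The formula mass is the sum 3*24.305 + 4*28.085 + 12*15.999 + 2*1.008.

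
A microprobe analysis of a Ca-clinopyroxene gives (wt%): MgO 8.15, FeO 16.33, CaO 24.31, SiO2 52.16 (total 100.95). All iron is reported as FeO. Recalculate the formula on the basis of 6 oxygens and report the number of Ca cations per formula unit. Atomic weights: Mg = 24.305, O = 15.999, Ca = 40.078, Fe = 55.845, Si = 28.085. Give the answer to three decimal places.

MgO (M=40.304): mol = 0.20221; Mg = 0.20221, O = 0.20221.
FeO (M=71.844): mol = 0.22730; Fe = 0.22730, O = 0.22730.
CaO (M=56.077): mol = 0.43351; Ca = 0.43351, O = 0.43351.
SiO2 (M=60.083): mol = 0.86813; Si = 0.86813, O = 1.73626.
ΣO = 2.59928; factor = 6/ΣO = 2.30833.
Ca apfu = 0.43351 × 2.30833 = 1.001.

1.001 Ca apfu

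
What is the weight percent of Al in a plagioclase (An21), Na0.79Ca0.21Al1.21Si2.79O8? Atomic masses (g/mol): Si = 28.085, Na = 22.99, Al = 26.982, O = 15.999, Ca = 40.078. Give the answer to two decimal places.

12.29 wt%

Molar mass of Na0.79Ca0.21Al1.21Si2.79O8: 0.79·22.99 + 0.21·40.078 + 1.21·26.982 + 2.79·28.085 + 8·15.999 = 265.576 g/mol.
Mass of Al per formula unit: 1.21 × 26.982 = 32.648 g.
Weight fraction Al = 32.648 / 265.576 = 0.1229.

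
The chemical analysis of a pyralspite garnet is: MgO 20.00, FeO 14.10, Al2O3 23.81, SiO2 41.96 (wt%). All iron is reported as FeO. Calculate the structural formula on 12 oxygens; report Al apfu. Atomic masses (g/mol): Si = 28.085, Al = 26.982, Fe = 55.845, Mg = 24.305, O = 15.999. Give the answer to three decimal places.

2.009 Al apfu

20.00 wt% MgO ÷ 40.304 g/mol = 0.49623 mol, giving 0.49623 Mg and 0.49623 O.
14.10 wt% FeO ÷ 71.844 g/mol = 0.19626 mol, giving 0.19626 Fe and 0.19626 O.
23.81 wt% Al2O3 ÷ 101.961 g/mol = 0.23352 mol, giving 0.46704 Al and 0.70056 O.
41.96 wt% SiO2 ÷ 60.083 g/mol = 0.69837 mol, giving 0.69837 Si and 1.39674 O.
Oxygen sums to 2.78979; scaling by 12/2.78979 = 4.30140 puts the formula on 12 O.
Al: 0.46704 × 4.30140 = 2.009 atoms per formula unit.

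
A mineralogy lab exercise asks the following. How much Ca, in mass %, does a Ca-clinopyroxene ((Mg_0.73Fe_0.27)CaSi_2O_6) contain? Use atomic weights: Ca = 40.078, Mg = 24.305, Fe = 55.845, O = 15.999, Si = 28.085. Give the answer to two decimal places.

17.81 mass %

M((Mg_0.73Fe_0.27)CaSi_2O_6) = 225.063 g/mol.
Ca contributes 1 × 40.078 = 40.078 g per mole.
40.078/225.063 = 0.1781 → 17.81%.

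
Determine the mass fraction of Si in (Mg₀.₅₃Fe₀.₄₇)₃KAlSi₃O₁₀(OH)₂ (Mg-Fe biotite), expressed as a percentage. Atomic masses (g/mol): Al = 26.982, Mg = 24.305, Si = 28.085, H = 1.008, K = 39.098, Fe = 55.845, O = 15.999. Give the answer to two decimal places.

M((Mg₀.₅₃Fe₀.₄₇)₃KAlSi₃O₁₀(OH)₂) = 461.725 g/mol.
Si contributes 3 × 28.085 = 84.255 g per mole.
84.255/461.725 = 0.1825 → 18.25%.

18.25 mass %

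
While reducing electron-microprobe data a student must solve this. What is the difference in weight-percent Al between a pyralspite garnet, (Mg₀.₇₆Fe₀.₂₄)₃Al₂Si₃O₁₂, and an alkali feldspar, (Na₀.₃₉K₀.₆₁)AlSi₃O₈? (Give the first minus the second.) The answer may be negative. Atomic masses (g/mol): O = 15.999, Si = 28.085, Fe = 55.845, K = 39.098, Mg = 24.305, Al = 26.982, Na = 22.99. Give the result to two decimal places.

First mineral: 53.964 g Al in 425.831 g formula = 12.67 wt% Al.
Second mineral: 26.982 g Al in 272.045 g formula = 9.92 wt% Al.
12.67% − 9.92% gives a difference of 2.75 percentage points.

2.75 percentage points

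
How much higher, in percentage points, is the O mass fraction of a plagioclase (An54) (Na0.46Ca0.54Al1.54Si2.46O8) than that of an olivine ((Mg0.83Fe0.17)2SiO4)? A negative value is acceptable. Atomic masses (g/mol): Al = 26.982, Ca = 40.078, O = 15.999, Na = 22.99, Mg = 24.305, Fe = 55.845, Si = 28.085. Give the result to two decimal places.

First mineral: 127.992 g O in 270.851 g formula = 47.26 wt% O.
Second mineral: 63.996 g O in 151.415 g formula = 42.27 wt% O.
47.26% − 42.27% gives a difference of 4.99 percentage points.

4.99 percentage points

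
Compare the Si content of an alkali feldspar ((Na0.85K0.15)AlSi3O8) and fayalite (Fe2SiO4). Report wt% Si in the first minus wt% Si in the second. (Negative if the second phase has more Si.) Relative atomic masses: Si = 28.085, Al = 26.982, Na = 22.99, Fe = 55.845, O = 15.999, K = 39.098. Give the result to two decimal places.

18.06 percentage points

M((Na0.85K0.15)AlSi3O8) = 264.635 g/mol, so wt% Si = 84.255/264.635 × 100 = 31.84%.
M(Fe2SiO4) = 203.771 g/mol, so wt% Si = 28.085/203.771 × 100 = 13.78%.
31.84 − 13.78 = 18.06 pp.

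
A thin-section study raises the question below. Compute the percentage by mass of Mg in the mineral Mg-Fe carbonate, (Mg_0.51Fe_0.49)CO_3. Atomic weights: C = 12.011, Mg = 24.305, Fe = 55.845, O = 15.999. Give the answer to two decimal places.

12.42 weight percent

Molar mass of (Mg_0.51Fe_0.49)CO_3: 0.51×24.305 + 0.49×55.845 + 1×12.011 + 3×15.999 = 99.768 g/mol.
Mass of Mg per formula unit: 0.51 × 24.305 = 12.396 g.
Weight fraction Mg = 12.396 / 99.768 = 0.1242.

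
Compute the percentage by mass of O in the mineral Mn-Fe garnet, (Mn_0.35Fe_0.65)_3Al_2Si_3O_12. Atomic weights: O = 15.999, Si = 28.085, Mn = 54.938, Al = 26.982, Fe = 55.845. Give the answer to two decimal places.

Formula mass = 1.05×54.938 + 1.95×55.845 + 2×26.982 + 3×28.085 + 12×15.999 = 496.790 g/mol, of which 191.988 g is O.
So O makes up 191.988/496.790 = 0.3865 of the mass, i.e. 38.65%.

38.65 mass %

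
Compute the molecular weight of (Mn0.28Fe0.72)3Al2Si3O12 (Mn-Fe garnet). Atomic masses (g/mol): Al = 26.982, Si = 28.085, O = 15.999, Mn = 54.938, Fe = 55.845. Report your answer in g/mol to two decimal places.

496.98 g/mol

M = 0.84·54.938 + 2.16·55.845 + 2·26.982 + 3·28.085 + 12·15.999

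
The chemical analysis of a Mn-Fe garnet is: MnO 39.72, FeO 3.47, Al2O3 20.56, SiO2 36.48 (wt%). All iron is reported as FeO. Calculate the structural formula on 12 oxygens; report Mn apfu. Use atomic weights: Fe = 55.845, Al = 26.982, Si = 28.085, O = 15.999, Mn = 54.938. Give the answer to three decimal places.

39.72 wt% MnO ÷ 70.937 g/mol = 0.55993 mol, giving 0.55993 Mn and 0.55993 O.
3.47 wt% FeO ÷ 71.844 g/mol = 0.04830 mol, giving 0.04830 Fe and 0.04830 O.
20.56 wt% Al2O3 ÷ 101.961 g/mol = 0.20165 mol, giving 0.40330 Al and 0.60495 O.
36.48 wt% SiO2 ÷ 60.083 g/mol = 0.60716 mol, giving 0.60716 Si and 1.21432 O.
Oxygen sums to 2.42750; scaling by 12/2.42750 = 4.94336 puts the formula on 12 O.
Mn: 0.55993 × 4.94336 = 2.768 atoms per formula unit.

2.768 Mn apfu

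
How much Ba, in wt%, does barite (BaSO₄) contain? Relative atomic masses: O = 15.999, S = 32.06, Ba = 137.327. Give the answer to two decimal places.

58.84 wt%

Molar mass of BaSO₄: 1×137.327 + 1×32.06 + 4×15.999 = 233.383 g/mol.
Mass of Ba per formula unit: 1 × 137.327 = 137.327 g.
Weight fraction Ba = 137.327 / 233.383 = 0.5884.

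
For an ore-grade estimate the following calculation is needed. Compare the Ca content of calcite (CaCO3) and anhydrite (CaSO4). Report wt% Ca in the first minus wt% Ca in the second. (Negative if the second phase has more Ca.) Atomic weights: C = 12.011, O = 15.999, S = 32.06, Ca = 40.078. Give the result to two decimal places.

10.60 percentage points

First mineral: 40.078 g Ca in 100.086 g formula = 40.04 wt% Ca.
Second mineral: 40.078 g Ca in 136.134 g formula = 29.44 wt% Ca.
40.04% − 29.44% gives a difference of 10.60 percentage points.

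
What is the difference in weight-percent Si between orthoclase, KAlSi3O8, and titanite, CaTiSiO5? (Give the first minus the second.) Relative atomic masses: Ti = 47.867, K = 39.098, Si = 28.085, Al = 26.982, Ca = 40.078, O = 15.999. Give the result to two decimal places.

15.94 percentage points

Si in KAlSi3O8: molar mass 278.327 g/mol; 3×28.085 = 84.255 g → 30.27 wt%.
Si in CaTiSiO5: molar mass 196.025 g/mol; 1×28.085 = 28.085 g → 14.33 wt%.
Difference = 30.27 − 14.33 = 15.94 percentage points.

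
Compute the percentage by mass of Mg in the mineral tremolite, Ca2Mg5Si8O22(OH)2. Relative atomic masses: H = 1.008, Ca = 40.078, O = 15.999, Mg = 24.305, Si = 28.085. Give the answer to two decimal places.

14.96 weight percent

M(Ca2Mg5Si8O22(OH)2) = 812.353 g/mol.
Mg contributes 5 × 24.305 = 121.525 g per mole.
121.525/812.353 = 0.1496 → 14.96%.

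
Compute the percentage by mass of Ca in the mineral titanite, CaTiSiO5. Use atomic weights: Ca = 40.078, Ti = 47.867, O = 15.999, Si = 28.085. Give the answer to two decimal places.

Molar mass of CaTiSiO5: 1*40.078 + 1*47.867 + 1*28.085 + 5*15.999 = 196.025 g/mol.
Mass of Ca per formula unit: 1 × 40.078 = 40.078 g.
Weight fraction Ca = 40.078 / 196.025 = 0.2045.

20.45 wt%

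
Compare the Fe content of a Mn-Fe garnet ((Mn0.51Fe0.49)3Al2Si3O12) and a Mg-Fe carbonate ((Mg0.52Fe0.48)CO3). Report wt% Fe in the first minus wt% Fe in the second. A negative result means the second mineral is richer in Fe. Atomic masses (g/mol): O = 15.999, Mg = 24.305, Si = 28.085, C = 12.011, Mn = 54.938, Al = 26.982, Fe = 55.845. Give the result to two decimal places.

-10.41 percentage points

M((Mn0.51Fe0.49)3Al2Si3O12) = 496.354 g/mol, so wt% Fe = 82.092/496.354 × 100 = 16.54%.
M((Mg0.52Fe0.48)CO3) = 99.452 g/mol, so wt% Fe = 26.806/99.452 × 100 = 26.95%.
16.54 − 26.95 = -10.41 pp.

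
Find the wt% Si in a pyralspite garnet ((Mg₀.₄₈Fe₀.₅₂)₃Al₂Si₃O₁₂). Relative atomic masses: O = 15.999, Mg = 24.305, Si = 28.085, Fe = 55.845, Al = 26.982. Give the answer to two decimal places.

M((Mg₀.₄₈Fe₀.₅₂)₃Al₂Si₃O₁₂) = 452.324 g/mol.
Si contributes 3 × 28.085 = 84.255 g per mole.
84.255/452.324 = 0.1863 → 18.63%.

18.63 wt%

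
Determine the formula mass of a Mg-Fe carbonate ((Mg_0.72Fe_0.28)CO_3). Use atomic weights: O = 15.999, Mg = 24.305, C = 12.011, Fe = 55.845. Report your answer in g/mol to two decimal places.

93.14 g/mol

Mg: 0.72 × 24.305 = 17.4996
Fe: 0.28 × 55.845 = 15.6366
C: 1 × 12.011 = 12.0110
O: 3 × 15.999 = 47.9970
Summing the contributions gives the formula mass.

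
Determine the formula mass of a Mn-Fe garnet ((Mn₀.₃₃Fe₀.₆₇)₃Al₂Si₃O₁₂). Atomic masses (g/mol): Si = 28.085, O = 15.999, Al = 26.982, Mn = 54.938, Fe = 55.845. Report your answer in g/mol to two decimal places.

The formula mass is the sum 0.99×54.938 + 2.01×55.845 + 2×26.982 + 3×28.085 + 12×15.999.

496.84 g/mol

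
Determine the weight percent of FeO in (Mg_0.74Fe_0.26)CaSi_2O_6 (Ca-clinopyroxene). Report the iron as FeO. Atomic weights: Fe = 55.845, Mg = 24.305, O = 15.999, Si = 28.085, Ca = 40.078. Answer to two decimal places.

M((Mg_0.74Fe_0.26)CaSi_2O_6) = 224.747 g/mol; M(FeO) = 71.844 g/mol.
Moles FeO per formula unit = 0.26 Fe ÷ 1 = 0.2600.
FeO fraction = (0.2600 × 71.844) / 224.747 = 18.679/224.747 = 0.0831.

8.31 wt%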